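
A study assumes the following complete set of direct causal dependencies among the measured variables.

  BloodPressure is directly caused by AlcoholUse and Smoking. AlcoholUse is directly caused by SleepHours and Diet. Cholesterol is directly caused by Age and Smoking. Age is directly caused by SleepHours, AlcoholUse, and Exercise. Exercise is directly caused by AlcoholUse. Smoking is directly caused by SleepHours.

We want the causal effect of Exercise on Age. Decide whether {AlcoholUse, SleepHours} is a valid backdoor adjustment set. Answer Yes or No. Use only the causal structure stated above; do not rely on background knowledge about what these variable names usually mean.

Backdoor paths from Exercise to Age (paths whose first edge points into Exercise):
  P1: Exercise <- AlcoholUse <- SleepHours -> Smoking -> Cholesterol <- Age
  P2: Exercise <- AlcoholUse <- SleepHours -> Age
  P3: Exercise <- AlcoholUse -> Age
  P4: Exercise <- AlcoholUse -> BloodPressure <- Smoking <- SleepHours -> Age
  P5: Exercise <- AlcoholUse -> BloodPressure <- Smoking -> Cholesterol <- Age
Condition 1 (no descendant of Exercise in the set): holds — descendants of Exercise are {Age, Cholesterol}; none are in {AlcoholUse, SleepHours}.
Condition 2 (every backdoor path blocked by {AlcoholUse, SleepHours}):
  P1: blocked at chain node AlcoholUse ∈ conditioning set.
  P2: blocked at chain node AlcoholUse ∈ conditioning set.
  P3: blocked at fork node AlcoholUse ∈ conditioning set.
  P4: blocked at fork node AlcoholUse ∈ conditioning set.
  P5: blocked at fork node AlcoholUse ∈ conditioning set.
{AlcoholUse, SleepHours} satisfies the backdoor criterion.

Yes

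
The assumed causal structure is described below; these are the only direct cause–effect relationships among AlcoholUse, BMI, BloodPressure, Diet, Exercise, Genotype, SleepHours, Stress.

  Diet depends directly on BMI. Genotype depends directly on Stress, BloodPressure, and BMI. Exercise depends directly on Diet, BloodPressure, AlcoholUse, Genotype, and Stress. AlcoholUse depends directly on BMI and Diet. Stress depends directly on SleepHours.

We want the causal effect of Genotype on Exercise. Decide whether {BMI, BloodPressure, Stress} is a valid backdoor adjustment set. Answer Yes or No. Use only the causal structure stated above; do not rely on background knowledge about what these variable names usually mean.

Backdoor paths from Genotype to Exercise (paths whose first edge points into Genotype):
  P1: Genotype <- BloodPressure -> Exercise
  P2: Genotype <- BMI -> Diet -> AlcoholUse -> Exercise
  P3: Genotype <- BMI -> Diet -> Exercise
  P4: Genotype <- BMI -> AlcoholUse <- Diet -> Exercise
  P5: Genotype <- BMI -> AlcoholUse -> Exercise
  P6: Genotype <- Stress -> Exercise
Condition 1 (no descendant of Genotype in the set): holds — descendants of Genotype are {Exercise}; none are in {BMI, BloodPressure, Stress}.
Condition 2 (every backdoor path blocked by {BMI, BloodPressure, Stress}):
  P1: blocked at fork node BloodPressure ∈ conditioning set.
  P2: blocked at fork node BMI ∈ conditioning set.
  P3: blocked at fork node BMI ∈ conditioning set.
  P4: blocked at fork node BMI ∈ conditioning set.
  P5: blocked at fork node BMI ∈ conditioning set.
  P6: blocked at fork node Stress ∈ conditioning set.
{BMI, BloodPressure, Stress} satisfies the backdoor criterion.

Yes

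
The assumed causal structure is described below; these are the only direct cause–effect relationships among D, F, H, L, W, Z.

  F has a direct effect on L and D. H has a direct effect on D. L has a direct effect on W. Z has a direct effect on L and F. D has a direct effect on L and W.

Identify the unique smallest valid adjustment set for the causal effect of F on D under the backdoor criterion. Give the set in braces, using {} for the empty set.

Variables eligible for adjustment (non-descendants of F, excluding F and D): {H, Z}.
Backdoor paths from F to D:
  P1: F <- Z -> L <- D
  P2: F <- Z -> L -> W <- D
Each backdoor path contains an unconditioned collider, so every path is already blocked with the empty conditioning set:
  P1: blocked at collider L (neither it nor any descendant is in the conditioning set).
  P2: blocked at collider W (neither it nor any descendant is in the conditioning set).
The empty set is therefore the unique smallest valid set.

{}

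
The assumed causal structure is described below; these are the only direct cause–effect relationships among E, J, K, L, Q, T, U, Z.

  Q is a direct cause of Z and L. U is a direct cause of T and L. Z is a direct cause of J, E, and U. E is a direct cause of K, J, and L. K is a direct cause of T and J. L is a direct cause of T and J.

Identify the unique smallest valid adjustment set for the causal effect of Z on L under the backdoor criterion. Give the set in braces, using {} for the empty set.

Variables eligible for adjustment (non-descendants of Z, excluding Z and L): {Q}.
Backdoor paths from Z to L:
  P1: Z <- Q -> L
The empty set is not sufficient: P1 (Z <- Q -> L) has no collider blocking it and no conditioned non-collider, so it is open.
Try {Q}:
  P1: blocked at fork node Q ∈ conditioning set.
{Q} contains no descendant of Z and blocks every backdoor path.
{Q} is the unique smallest valid adjustment set.

{Q}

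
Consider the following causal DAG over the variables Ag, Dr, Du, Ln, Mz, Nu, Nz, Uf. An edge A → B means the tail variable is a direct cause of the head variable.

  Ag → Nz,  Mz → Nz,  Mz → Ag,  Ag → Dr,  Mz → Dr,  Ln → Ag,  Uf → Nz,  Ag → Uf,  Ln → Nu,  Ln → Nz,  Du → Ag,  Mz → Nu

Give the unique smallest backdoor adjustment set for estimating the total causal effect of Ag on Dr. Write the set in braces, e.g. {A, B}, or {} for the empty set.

{Mz}

Variables eligible for adjustment (non-descendants of Ag, excluding Ag and Dr): {Du, Ln, Mz, Nu}.
Backdoor paths from Ag to Dr:
  P1: Ag <- Mz -> Dr
  P2: Ag <- Ln -> Nu <- Mz -> Dr
  P3: Ag <- Ln -> Nz <- Mz -> Dr
The empty set is not sufficient: P1 (Ag <- Mz -> Dr) has no collider blocking it and no conditioned non-collider, so it is open.
Try {Mz}:
  P1: blocked at fork node Mz ∈ conditioning set.
  P2: blocked at collider Nu (neither it nor any descendant is in the conditioning set).
  P3: blocked at collider Nz (neither it nor any descendant is in the conditioning set).
{Mz} contains no descendant of Ag and blocks every backdoor path.
No other singleton works — e.g. {Du} leaves P1 open — so {Mz} is the unique smallest valid adjustment set.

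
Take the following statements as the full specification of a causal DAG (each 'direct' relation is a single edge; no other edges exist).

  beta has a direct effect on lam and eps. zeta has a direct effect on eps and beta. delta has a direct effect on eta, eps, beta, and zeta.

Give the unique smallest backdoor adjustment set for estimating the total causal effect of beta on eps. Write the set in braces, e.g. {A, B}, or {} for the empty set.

Variables eligible for adjustment (non-descendants of beta, excluding beta and eps): {delta, eta, zeta}.
Backdoor paths from beta to eps:
  P1: beta <- delta -> zeta -> eps
  P2: beta <- delta -> eps
  P3: beta <- zeta <- delta -> eps
  P4: beta <- zeta -> eps
The empty set is not sufficient: P1 (beta <- delta -> zeta -> eps) has no collider blocking it and no conditioned non-collider, so it is open.
Try {delta, zeta}:
  P1: blocked at fork node delta ∈ conditioning set.
  P2: blocked at fork node delta ∈ conditioning set.
  P3: blocked at chain node zeta ∈ conditioning set.
  P4: blocked at fork node zeta ∈ conditioning set.
{delta, zeta} contains no descendant of beta and blocks every backdoor path.
Every element of {delta, zeta} is needed (dropping delta leaves P2 open; dropping zeta leaves P4 open), so no proper subset is valid.
Among all size-2 subsets of the eligible variables, only {delta, zeta} blocks every backdoor path, so it is the unique smallest valid adjustment set.

{delta, zeta}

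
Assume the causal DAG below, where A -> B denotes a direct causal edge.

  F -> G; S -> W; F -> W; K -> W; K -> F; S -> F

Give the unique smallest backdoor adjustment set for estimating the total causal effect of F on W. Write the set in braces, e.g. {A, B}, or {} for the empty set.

{K, S}

Variables eligible for adjustment (non-descendants of F, excluding F and W): {K, S}.
Backdoor paths from F to W:
  P1: F <- S -> W
  P2: F <- K -> W
The empty set is not sufficient: P1 (F <- S -> W) has no collider blocking it and no conditioned non-collider, so it is open.
Try {K, S}:
  P1: blocked at fork node S ∈ conditioning set.
  P2: blocked at fork node K ∈ conditioning set.
{K, S} contains no descendant of F and blocks every backdoor path.
Every element of {K, S} is needed (dropping K leaves P2 open; dropping S leaves P1 open), so no proper subset is valid.
Among all size-2 subsets of the eligible variables, only {K, S} blocks every backdoor path, so it is the unique smallest valid adjustment set.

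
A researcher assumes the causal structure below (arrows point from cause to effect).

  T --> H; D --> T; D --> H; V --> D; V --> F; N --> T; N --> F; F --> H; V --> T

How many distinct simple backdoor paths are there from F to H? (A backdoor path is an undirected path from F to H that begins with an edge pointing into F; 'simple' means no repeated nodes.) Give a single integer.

7

A backdoor path from F to H is any simple undirected path whose first edge points into F (i.e. leaves F via a parent).
Parents of F: {N, V}.
Enumerating:
  P1: F <- V -> D -> T -> H
  P2: F <- V -> D -> H
  P3: F <- V -> T <- D -> H
  P4: F <- V -> T -> H
  P5: F <- N -> T <- V -> D -> H
  P6: F <- N -> T <- D -> H
  P7: F <- N -> T -> H
That exhausts the simple backdoor paths. Count: 7.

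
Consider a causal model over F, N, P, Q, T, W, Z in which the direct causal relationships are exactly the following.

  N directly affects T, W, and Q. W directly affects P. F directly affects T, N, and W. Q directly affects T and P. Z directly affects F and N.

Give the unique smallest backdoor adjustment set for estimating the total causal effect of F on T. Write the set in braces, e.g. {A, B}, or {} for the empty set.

Variables eligible for adjustment (non-descendants of F, excluding F and T): {Z}.
Backdoor paths from F to T:
  P1: F <- Z -> N -> W -> P <- Q -> T
  P2: F <- Z -> N -> Q -> T
  P3: F <- Z -> N -> T
The empty set is not sufficient: P2 (F <- Z -> N -> Q -> T) has no collider blocking it and no conditioned non-collider, so it is open.
Try {Z}:
  P1: blocked at fork node Z ∈ conditioning set.
  P2: blocked at fork node Z ∈ conditioning set.
  P3: blocked at fork node Z ∈ conditioning set.
{Z} contains no descendant of F and blocks every backdoor path.
{Z} is the unique smallest valid adjustment set.

{Z}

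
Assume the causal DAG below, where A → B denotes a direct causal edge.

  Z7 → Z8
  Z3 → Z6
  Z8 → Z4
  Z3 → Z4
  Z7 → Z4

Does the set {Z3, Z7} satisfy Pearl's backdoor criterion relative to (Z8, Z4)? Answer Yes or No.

Backdoor paths from Z8 to Z4 (paths whose first edge points into Z8):
  P1: Z8 <- Z7 -> Z4
Condition 1 (no descendant of Z8 in the set): holds — descendants of Z8 are {Z4}; none are in {Z3, Z7}.
Condition 2 (every backdoor path blocked by {Z3, Z7}):
  P1: blocked at fork node Z7 ∈ conditioning set.
{Z3, Z7} satisfies the backdoor criterion.

Yes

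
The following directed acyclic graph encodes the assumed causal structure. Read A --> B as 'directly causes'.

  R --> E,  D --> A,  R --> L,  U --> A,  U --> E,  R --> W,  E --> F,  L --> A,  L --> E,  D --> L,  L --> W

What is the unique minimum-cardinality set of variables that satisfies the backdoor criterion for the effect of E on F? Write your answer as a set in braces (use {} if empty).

Variables eligible for adjustment (non-descendants of E, excluding E and F): {A, D, L, R, U, W}.
Backdoor paths from E to F:
  (none)
With no backdoor paths the empty set already satisfies the criterion, and it is trivially minimal.

{}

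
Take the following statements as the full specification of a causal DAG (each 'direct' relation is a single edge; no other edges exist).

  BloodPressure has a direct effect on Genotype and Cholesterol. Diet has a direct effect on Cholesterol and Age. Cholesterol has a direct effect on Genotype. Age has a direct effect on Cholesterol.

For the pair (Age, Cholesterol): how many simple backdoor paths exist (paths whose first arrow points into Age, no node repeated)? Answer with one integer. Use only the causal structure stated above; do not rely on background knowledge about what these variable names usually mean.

1

A backdoor path from Age to Cholesterol is any simple undirected path whose first edge points into Age (i.e. leaves Age via a parent).
Parents of Age: {Diet}.
Enumerating:
  P1: Age <- Diet -> Cholesterol
That exhausts the simple backdoor paths. Count: 1.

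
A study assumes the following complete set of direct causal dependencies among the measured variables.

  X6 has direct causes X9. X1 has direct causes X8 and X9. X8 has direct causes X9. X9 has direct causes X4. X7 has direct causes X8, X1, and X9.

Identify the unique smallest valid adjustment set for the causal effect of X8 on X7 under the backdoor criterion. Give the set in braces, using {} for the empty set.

{X9}

Variables eligible for adjustment (non-descendants of X8, excluding X8 and X7): {X4, X6, X9}.
Backdoor paths from X8 to X7:
  P1: X8 <- X9 -> X1 -> X7
  P2: X8 <- X9 -> X7
The empty set is not sufficient: P1 (X8 <- X9 -> X1 -> X7) has no collider blocking it and no conditioned non-collider, so it is open.
Try {X9}:
  P1: blocked at fork node X9 ∈ conditioning set.
  P2: blocked at fork node X9 ∈ conditioning set.
{X9} contains no descendant of X8 and blocks every backdoor path.
No other singleton works — e.g. {X4} leaves P1 open — so {X9} is the unique smallest valid adjustment set.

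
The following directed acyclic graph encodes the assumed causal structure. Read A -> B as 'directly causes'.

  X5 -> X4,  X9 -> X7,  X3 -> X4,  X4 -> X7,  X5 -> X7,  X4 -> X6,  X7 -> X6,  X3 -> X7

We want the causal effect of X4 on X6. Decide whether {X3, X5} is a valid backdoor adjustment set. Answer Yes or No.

Backdoor paths from X4 to X6 (paths whose first edge points into X4):
  P1: X4 <- X3 -> X7 -> X6
  P2: X4 <- X5 -> X7 -> X6
Condition 1 (no descendant of X4 in the set): holds — descendants of X4 are {X6, X7}; none are in {X3, X5}.
Condition 2 (every backdoor path blocked by {X3, X5}):
  P1: blocked at fork node X3 ∈ conditioning set.
  P2: blocked at fork node X5 ∈ conditioning set.
{X3, X5} satisfies the backdoor criterion.

Yes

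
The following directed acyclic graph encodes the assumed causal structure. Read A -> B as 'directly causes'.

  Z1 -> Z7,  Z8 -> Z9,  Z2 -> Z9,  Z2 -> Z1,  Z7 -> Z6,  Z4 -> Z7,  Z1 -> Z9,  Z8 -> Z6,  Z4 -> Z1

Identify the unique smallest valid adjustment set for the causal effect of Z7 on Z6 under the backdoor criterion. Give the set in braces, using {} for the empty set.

{}

Variables eligible for adjustment (non-descendants of Z7, excluding Z7 and Z6): {Z1, Z2, Z4, Z8, Z9}.
Backdoor paths from Z7 to Z6:
  P1: Z7 <- Z4 -> Z1 <- Z2 -> Z9 <- Z8 -> Z6
  P2: Z7 <- Z4 -> Z1 -> Z9 <- Z8 -> Z6
  P3: Z7 <- Z1 <- Z2 -> Z9 <- Z8 -> Z6
  P4: Z7 <- Z1 -> Z9 <- Z8 -> Z6
Each backdoor path contains an unconditioned collider, so every path is already blocked with the empty conditioning set:
  P1: blocked at collider Z1 (neither it nor any descendant is in the conditioning set).
  P2: blocked at collider Z9 (neither it nor any descendant is in the conditioning set).
  P3: blocked at collider Z9 (neither it nor any descendant is in the conditioning set).
  P4: blocked at collider Z9 (neither it nor any descendant is in the conditioning set).
The empty set is therefore the unique smallest valid set.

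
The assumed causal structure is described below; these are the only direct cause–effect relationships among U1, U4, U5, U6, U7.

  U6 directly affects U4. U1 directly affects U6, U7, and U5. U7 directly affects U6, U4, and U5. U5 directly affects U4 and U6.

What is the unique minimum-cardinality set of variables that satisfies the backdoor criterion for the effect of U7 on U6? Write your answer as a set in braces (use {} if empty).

{U1}

Variables eligible for adjustment (non-descendants of U7, excluding U7 and U6): {U1}.
Backdoor paths from U7 to U6:
  P1: U7 <- U1 -> U5 -> U6
  P2: U7 <- U1 -> U5 -> U4 <- U6
  P3: U7 <- U1 -> U6
The empty set is not sufficient: P1 (U7 <- U1 -> U5 -> U6) has no collider blocking it and no conditioned non-collider, so it is open.
Try {U1}:
  P1: blocked at fork node U1 ∈ conditioning set.
  P2: blocked at fork node U1 ∈ conditioning set.
  P3: blocked at fork node U1 ∈ conditioning set.
{U1} contains no descendant of U7 and blocks every backdoor path.
{U1} is the unique smallest valid adjustment set.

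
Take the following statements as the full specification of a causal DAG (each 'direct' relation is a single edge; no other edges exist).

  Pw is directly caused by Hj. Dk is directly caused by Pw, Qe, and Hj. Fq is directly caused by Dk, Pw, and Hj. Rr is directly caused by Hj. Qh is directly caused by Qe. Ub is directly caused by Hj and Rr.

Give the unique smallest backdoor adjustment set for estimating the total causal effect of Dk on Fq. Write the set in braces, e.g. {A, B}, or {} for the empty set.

Variables eligible for adjustment (non-descendants of Dk, excluding Dk and Fq): {Hj, Pw, Qe, Qh, Rr, Ub}.
Backdoor paths from Dk to Fq:
  P1: Dk <- Hj -> Pw -> Fq
  P2: Dk <- Hj -> Fq
  P3: Dk <- Pw <- Hj -> Fq
  P4: Dk <- Pw -> Fq
The empty set is not sufficient: P1 (Dk <- Hj -> Pw -> Fq) has no collider blocking it and no conditioned non-collider, so it is open.
Try {Hj, Pw}:
  P1: blocked at fork node Hj ∈ conditioning set.
  P2: blocked at fork node Hj ∈ conditioning set.
  P3: blocked at chain node Pw ∈ conditioning set.
  P4: blocked at fork node Pw ∈ conditioning set.
{Hj, Pw} contains no descendant of Dk and blocks every backdoor path.
Every element of {Hj, Pw} is needed (dropping Hj leaves P2 open; dropping Pw leaves P4 open), so no proper subset is valid.
Among all size-2 subsets of the eligible variables, only {Hj, Pw} blocks every backdoor path, so it is the unique smallest valid adjustment set.

{Hj, Pw}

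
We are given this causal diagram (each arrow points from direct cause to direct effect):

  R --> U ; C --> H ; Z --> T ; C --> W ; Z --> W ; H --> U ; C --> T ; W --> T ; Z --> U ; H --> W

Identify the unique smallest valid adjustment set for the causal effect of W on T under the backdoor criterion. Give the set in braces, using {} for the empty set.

{C, Z}

Variables eligible for adjustment (non-descendants of W, excluding W and T): {C, H, R, U, Z}.
Backdoor paths from W to T:
  P1: W <- Z -> U <- H <- C -> T
  P2: W <- Z -> T
  P3: W <- C -> H -> U <- Z -> T
  P4: W <- C -> T
  P5: W <- H <- C -> T
  P6: W <- H -> U <- Z -> T
The empty set is not sufficient: P2 (W <- Z -> T) has no collider blocking it and no conditioned non-collider, so it is open.
Try {C, Z}:
  P1: blocked at fork node Z ∈ conditioning set.
  P2: blocked at fork node Z ∈ conditioning set.
  P3: blocked at fork node C ∈ conditioning set.
  P4: blocked at fork node C ∈ conditioning set.
  P5: blocked at fork node C ∈ conditioning set.
  P6: blocked at collider U (neither it nor any descendant is in the conditioning set).
{C, Z} contains no descendant of W and blocks every backdoor path.
Every element of {C, Z} is needed (dropping C leaves P4 open; dropping Z leaves P2 open), so no proper subset is valid.
Among all size-2 subsets of the eligible variables, only {C, Z} blocks every backdoor path, so it is the unique smallest valid adjustment set.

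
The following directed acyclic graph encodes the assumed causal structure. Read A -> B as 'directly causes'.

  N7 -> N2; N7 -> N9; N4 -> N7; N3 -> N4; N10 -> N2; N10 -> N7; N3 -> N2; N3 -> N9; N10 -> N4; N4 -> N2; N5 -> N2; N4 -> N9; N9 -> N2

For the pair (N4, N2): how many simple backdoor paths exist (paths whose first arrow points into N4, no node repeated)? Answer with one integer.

8

A backdoor path from N4 to N2 is any simple undirected path whose first edge points into N4 (i.e. leaves N4 via a parent).
Parents of N4: {N10, N3}.
Enumerating:
  P1: N4 <- N3 -> N9 <- N7 <- N10 -> N2
  P2: N4 <- N3 -> N9 <- N7 -> N2
  P3: N4 <- N3 -> N9 -> N2
  P4: N4 <- N3 -> N2
  P5: N4 <- N10 -> N7 -> N9 <- N3 -> N2
  P6: N4 <- N10 -> N7 -> N9 -> N2
  P7: N4 <- N10 -> N7 -> N2
  P8: N4 <- N10 -> N2
That exhausts the simple backdoor paths. Count: 8.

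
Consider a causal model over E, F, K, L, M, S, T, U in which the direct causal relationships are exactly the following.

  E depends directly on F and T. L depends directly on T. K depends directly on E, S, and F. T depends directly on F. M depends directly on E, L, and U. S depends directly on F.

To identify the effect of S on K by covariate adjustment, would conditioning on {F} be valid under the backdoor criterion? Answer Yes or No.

Backdoor paths from S to K (paths whose first edge points into S):
  P1: S <- F -> T -> L -> M <- E -> K
  P2: S <- F -> T -> E -> K
  P3: S <- F -> E -> K
  P4: S <- F -> K
Condition 1 (no descendant of S in the set): holds — descendants of S are {K}; none are in {F}.
Condition 2 (every backdoor path blocked by {F}):
  P1: blocked at fork node F ∈ conditioning set.
  P2: blocked at fork node F ∈ conditioning set.
  P3: blocked at fork node F ∈ conditioning set.
  P4: blocked at fork node F ∈ conditioning set.
{F} satisfies the backdoor criterion.

Yes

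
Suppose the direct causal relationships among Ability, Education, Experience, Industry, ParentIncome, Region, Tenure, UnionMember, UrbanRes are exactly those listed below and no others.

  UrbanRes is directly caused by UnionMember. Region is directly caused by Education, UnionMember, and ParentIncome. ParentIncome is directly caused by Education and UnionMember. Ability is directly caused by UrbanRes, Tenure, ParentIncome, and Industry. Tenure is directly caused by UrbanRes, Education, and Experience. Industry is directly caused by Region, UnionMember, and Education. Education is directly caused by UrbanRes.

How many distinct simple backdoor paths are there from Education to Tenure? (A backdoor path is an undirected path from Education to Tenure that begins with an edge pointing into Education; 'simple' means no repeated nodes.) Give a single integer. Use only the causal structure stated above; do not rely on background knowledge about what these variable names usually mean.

A backdoor path from Education to Tenure is any simple undirected path whose first edge points into Education (i.e. leaves Education via a parent).
Parents of Education: {UrbanRes}.
Enumerating:
  P1: Education <- UrbanRes <- UnionMember -> ParentIncome -> Region -> Industry -> Ability <- Tenure
  P2: Education <- UrbanRes <- UnionMember -> ParentIncome -> Ability <- Tenure
  P3: Education <- UrbanRes <- UnionMember -> Region <- ParentIncome -> Ability <- Tenure
  P4: Education <- UrbanRes <- UnionMember -> Region -> Industry -> Ability <- Tenure
  P5: Education <- UrbanRes <- UnionMember -> Industry <- Region <- ParentIncome -> Ability <- Tenure
  P6: Education <- UrbanRes <- UnionMember -> Industry -> Ability <- Tenure
  P7: Education <- UrbanRes -> Tenure
  P8: Education <- UrbanRes -> Ability <- Tenure
That exhausts the simple backdoor paths. Count: 8.

8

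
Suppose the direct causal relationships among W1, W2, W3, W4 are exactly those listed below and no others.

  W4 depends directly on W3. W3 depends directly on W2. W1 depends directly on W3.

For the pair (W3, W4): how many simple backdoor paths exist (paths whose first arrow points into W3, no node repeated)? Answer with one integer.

0

A backdoor path from W3 to W4 is any simple undirected path whose first edge points into W3 (i.e. leaves W3 via a parent).
Parents of W3: {W2}.
No simple path from any parent of W3 reaches W4 without revisiting W3, so there are no backdoor paths.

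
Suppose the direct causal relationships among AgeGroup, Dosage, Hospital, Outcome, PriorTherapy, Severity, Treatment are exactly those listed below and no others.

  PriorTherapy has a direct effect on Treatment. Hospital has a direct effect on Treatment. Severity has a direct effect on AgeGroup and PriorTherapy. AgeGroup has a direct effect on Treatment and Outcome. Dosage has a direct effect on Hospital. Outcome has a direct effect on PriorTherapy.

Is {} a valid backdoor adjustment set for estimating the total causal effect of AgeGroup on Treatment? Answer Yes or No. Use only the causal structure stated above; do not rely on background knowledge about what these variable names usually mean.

No

Backdoor paths from AgeGroup to Treatment (paths whose first edge points into AgeGroup):
  P1: AgeGroup <- Severity -> PriorTherapy -> Treatment
Condition 1 (no descendant of AgeGroup in the set): holds — descendants of AgeGroup are {Outcome, PriorTherapy, Treatment}; none are in {}.
Condition 2 (every backdoor path blocked by {}):
  P1: open — no interior node is in the conditioning set.
{} does not satisfy the backdoor criterion.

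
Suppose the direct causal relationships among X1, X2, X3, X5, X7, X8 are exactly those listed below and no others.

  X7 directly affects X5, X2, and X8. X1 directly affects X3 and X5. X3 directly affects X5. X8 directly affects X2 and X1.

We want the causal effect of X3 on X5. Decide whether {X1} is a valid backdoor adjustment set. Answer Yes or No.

Yes

Backdoor paths from X3 to X5 (paths whose first edge points into X3):
  P1: X3 <- X1 <- X8 <- X7 -> X5
  P2: X3 <- X1 <- X8 -> X2 <- X7 -> X5
  P3: X3 <- X1 -> X5
Condition 1 (no descendant of X3 in the set): holds — descendants of X3 are {X5}; none are in {X1}.
Condition 2 (every backdoor path blocked by {X1}):
  P1: blocked at chain node X1 ∈ conditioning set.
  P2: blocked at chain node X1 ∈ conditioning set.
  P3: blocked at fork node X1 ∈ conditioning set.
{X1} satisfies the backdoor criterion.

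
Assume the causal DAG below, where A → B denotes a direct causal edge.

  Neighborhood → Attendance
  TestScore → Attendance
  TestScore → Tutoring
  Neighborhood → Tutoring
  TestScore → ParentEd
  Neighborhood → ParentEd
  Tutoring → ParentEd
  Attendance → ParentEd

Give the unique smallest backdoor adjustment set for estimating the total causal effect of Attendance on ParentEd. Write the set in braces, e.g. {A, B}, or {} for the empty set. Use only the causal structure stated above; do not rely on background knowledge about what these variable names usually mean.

{Neighborhood, TestScore}

Variables eligible for adjustment (non-descendants of Attendance, excluding Attendance and ParentEd): {Neighborhood, TestScore, Tutoring}.
Backdoor paths from Attendance to ParentEd:
  P1: Attendance <- Neighborhood -> Tutoring <- TestScore -> ParentEd
  P2: Attendance <- Neighborhood -> Tutoring -> ParentEd
  P3: Attendance <- Neighborhood -> ParentEd
  P4: Attendance <- TestScore -> Tutoring <- Neighborhood -> ParentEd
  P5: Attendance <- TestScore -> Tutoring -> ParentEd
  P6: Attendance <- TestScore -> ParentEd
The empty set is not sufficient: P2 (Attendance <- Neighborhood -> Tutoring -> ParentEd) has no collider blocking it and no conditioned non-collider, so it is open.
Try {Neighborhood, TestScore}:
  P1: blocked at fork node Neighborhood ∈ conditioning set.
  P2: blocked at fork node Neighborhood ∈ conditioning set.
  P3: blocked at fork node Neighborhood ∈ conditioning set.
  P4: blocked at fork node TestScore ∈ conditioning set.
  P5: blocked at fork node TestScore ∈ conditioning set.
  P6: blocked at fork node TestScore ∈ conditioning set.
{Neighborhood, TestScore} contains no descendant of Attendance and blocks every backdoor path.
Every element of {Neighborhood, TestScore} is needed (dropping Neighborhood leaves P2 open; dropping TestScore leaves P5 open), so no proper subset is valid.
Among all size-2 subsets of the eligible variables, only {Neighborhood, TestScore} blocks every backdoor path, so it is the unique smallest valid adjustment set.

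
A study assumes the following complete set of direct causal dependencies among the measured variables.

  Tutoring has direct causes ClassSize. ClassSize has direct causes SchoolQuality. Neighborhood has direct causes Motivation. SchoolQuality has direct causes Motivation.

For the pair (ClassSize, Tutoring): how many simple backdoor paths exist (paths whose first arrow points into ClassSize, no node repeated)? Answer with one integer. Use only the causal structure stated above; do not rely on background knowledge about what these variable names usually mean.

A backdoor path from ClassSize to Tutoring is any simple undirected path whose first edge points into ClassSize (i.e. leaves ClassSize via a parent).
Parents of ClassSize: {SchoolQuality}.
No simple path from any parent of ClassSize reaches Tutoring without revisiting ClassSize, so there are no backdoor paths.

0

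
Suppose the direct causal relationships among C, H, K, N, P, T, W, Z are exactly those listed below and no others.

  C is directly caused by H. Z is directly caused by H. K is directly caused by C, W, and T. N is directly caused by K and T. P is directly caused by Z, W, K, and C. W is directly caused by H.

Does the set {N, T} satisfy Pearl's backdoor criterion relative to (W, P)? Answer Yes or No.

Backdoor paths from W to P (paths whose first edge points into W):
  P1: W <- H -> Z -> P
  P2: W <- H -> C -> K -> P
  P3: W <- H -> C -> P
Condition 1 (no descendant of W in the set): FAILS — N is a descendant of W.
Condition 2 (every backdoor path blocked by {N, T}):
  P1: open — no interior node is in the conditioning set.
  P2: open — no interior node is in the conditioning set.
  P3: open — no interior node is in the conditioning set.
{N, T} does not satisfy the backdoor criterion.

No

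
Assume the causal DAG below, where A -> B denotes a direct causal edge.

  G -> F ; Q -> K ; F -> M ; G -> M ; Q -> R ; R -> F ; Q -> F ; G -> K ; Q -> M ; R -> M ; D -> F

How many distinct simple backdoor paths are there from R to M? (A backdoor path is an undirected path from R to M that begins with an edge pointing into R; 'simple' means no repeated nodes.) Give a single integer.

A backdoor path from R to M is any simple undirected path whose first edge points into R (i.e. leaves R via a parent).
Parents of R: {Q}.
Enumerating:
  P1: R <- Q -> K <- G -> F -> M
  P2: R <- Q -> K <- G -> M
  P3: R <- Q -> F <- G -> M
  P4: R <- Q -> F -> M
  P5: R <- Q -> M
That exhausts the simple backdoor paths. Count: 5.

5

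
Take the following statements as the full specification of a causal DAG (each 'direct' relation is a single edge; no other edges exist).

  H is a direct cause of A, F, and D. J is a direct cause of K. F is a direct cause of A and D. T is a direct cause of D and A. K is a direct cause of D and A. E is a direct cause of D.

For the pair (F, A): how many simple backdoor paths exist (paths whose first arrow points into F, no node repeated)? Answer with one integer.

3

A backdoor path from F to A is any simple undirected path whose first edge points into F (i.e. leaves F via a parent).
Parents of F: {H}.
Enumerating:
  P1: F <- H -> D <- T -> A
  P2: F <- H -> D <- K -> A
  P3: F <- H -> A
That exhausts the simple backdoor paths. Count: 3.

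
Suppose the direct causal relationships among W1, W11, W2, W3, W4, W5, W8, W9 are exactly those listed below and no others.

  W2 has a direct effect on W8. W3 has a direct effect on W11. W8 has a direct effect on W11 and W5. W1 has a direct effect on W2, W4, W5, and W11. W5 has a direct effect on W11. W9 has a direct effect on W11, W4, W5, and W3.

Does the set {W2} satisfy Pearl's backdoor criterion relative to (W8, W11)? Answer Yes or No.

Backdoor paths from W8 to W11 (paths whose first edge points into W8):
  P1: W8 <- W2 <- W1 -> W5 <- W9 -> W3 -> W11
  P2: W8 <- W2 <- W1 -> W5 <- W9 -> W11
  P3: W8 <- W2 <- W1 -> W5 -> W11
  P4: W8 <- W2 <- W1 -> W11
  P5: W8 <- W2 <- W1 -> W4 <- W9 -> W3 -> W11
  P6: W8 <- W2 <- W1 -> W4 <- W9 -> W5 -> W11
  P7: W8 <- W2 <- W1 -> W4 <- W9 -> W11
Condition 1 (no descendant of W8 in the set): holds — descendants of W8 are {W11, W5}; none are in {W2}.
Condition 2 (every backdoor path blocked by {W2}):
  P1: blocked at chain node W2 ∈ conditioning set.
  P2: blocked at chain node W2 ∈ conditioning set.
  P3: blocked at chain node W2 ∈ conditioning set.
  P4: blocked at chain node W2 ∈ conditioning set.
  P5: blocked at chain node W2 ∈ conditioning set.
  P6: blocked at chain node W2 ∈ conditioning set.
  P7: blocked at chain node W2 ∈ conditioning set.
{W2} satisfies the backdoor criterion.

Yes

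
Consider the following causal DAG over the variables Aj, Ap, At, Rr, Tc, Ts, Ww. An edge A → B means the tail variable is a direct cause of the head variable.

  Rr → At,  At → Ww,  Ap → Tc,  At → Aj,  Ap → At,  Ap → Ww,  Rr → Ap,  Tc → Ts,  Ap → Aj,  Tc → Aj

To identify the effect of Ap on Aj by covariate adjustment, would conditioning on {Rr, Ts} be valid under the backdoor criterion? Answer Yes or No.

Backdoor paths from Ap to Aj (paths whose first edge points into Ap):
  P1: Ap <- Rr -> At -> Aj
Condition 1 (no descendant of Ap in the set): FAILS — Ts is a descendant of Ap.
Condition 2 (every backdoor path blocked by {Rr, Ts}):
  P1: blocked at fork node Rr ∈ conditioning set.
{Rr, Ts} does not satisfy the backdoor criterion.

No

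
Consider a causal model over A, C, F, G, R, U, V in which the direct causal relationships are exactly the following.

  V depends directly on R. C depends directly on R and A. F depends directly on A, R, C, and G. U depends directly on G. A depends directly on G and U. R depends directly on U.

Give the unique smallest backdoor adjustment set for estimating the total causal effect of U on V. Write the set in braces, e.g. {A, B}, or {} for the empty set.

{}

Variables eligible for adjustment (non-descendants of U, excluding U and V): {G}.
Backdoor paths from U to V:
  P1: U <- G -> A -> C <- R -> V
  P2: U <- G -> A -> C -> F <- R -> V
  P3: U <- G -> A -> F <- R -> V
  P4: U <- G -> A -> F <- C <- R -> V
  P5: U <- G -> F <- R -> V
  P6: U <- G -> F <- A -> C <- R -> V
  P7: U <- G -> F <- C <- R -> V
Each backdoor path contains an unconditioned collider, so every path is already blocked with the empty conditioning set:
  P1: blocked at collider C (neither it nor any descendant is in the conditioning set).
  P2: blocked at collider F (neither it nor any descendant is in the conditioning set).
  P3: blocked at collider F (neither it nor any descendant is in the conditioning set).
  P4: blocked at collider F (neither it nor any descendant is in the conditioning set).
  P5: blocked at collider F (neither it nor any descendant is in the conditioning set).
  P6: blocked at collider F (neither it nor any descendant is in the conditioning set).
  P7: blocked at collider F (neither it nor any descendant is in the conditioning set).
The empty set is therefore the unique smallest valid set.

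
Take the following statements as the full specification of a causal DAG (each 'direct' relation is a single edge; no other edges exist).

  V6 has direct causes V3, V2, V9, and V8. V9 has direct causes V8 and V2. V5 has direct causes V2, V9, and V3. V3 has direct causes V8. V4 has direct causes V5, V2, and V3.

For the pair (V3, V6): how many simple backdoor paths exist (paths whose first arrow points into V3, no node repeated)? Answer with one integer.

5

A backdoor path from V3 to V6 is any simple undirected path whose first edge points into V3 (i.e. leaves V3 via a parent).
Parents of V3: {V8}.
Enumerating:
  P1: V3 <- V8 -> V9 <- V2 -> V6
  P2: V3 <- V8 -> V9 -> V5 <- V2 -> V6
  P3: V3 <- V8 -> V9 -> V5 -> V4 <- V2 -> V6
  P4: V3 <- V8 -> V9 -> V6
  P5: V3 <- V8 -> V6
That exhausts the simple backdoor paths. Count: 5.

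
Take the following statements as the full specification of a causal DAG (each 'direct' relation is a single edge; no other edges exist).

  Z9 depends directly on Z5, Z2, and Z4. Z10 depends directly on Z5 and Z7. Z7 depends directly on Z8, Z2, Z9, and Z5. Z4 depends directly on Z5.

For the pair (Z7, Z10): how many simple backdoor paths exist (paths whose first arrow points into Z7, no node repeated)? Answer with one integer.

A backdoor path from Z7 to Z10 is any simple undirected path whose first edge points into Z7 (i.e. leaves Z7 via a parent).
Parents of Z7: {Z2, Z5, Z8, Z9}.
Enumerating:
  P1: Z7 <- Z5 -> Z10
  P2: Z7 <- Z2 -> Z9 <- Z5 -> Z10
  P3: Z7 <- Z2 -> Z9 <- Z4 <- Z5 -> Z10
  P4: Z7 <- Z9 <- Z5 -> Z10
  P5: Z7 <- Z9 <- Z4 <- Z5 -> Z10
That exhausts the simple backdoor paths. Count: 5.

5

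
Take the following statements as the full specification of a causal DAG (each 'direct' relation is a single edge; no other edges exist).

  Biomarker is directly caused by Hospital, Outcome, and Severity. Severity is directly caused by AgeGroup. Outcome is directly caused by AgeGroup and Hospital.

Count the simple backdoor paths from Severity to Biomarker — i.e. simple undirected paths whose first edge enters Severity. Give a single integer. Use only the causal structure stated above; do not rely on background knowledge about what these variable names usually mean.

2

A backdoor path from Severity to Biomarker is any simple undirected path whose first edge points into Severity (i.e. leaves Severity via a parent).
Parents of Severity: {AgeGroup}.
Enumerating:
  P1: Severity <- AgeGroup -> Outcome <- Hospital -> Biomarker
  P2: Severity <- AgeGroup -> Outcome -> Biomarker
That exhausts the simple backdoor paths. Count: 2.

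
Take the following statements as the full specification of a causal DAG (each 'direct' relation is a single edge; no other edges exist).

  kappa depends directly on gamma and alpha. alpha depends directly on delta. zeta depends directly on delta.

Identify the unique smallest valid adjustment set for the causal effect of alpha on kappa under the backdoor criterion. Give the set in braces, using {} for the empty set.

Variables eligible for adjustment (non-descendants of alpha, excluding alpha and kappa): {delta, gamma, zeta}.
Backdoor paths from alpha to kappa:
  (none)
With no backdoor paths the empty set already satisfies the criterion, and it is trivially minimal.

{}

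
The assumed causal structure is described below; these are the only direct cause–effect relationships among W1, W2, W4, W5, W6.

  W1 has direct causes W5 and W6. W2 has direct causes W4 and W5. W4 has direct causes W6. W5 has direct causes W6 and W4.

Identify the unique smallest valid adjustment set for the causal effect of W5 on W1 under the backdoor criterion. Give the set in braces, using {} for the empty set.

Variables eligible for adjustment (non-descendants of W5, excluding W5 and W1): {W4, W6}.
Backdoor paths from W5 to W1:
  P1: W5 <- W6 -> W1
  P2: W5 <- W4 <- W6 -> W1
The empty set is not sufficient: P1 (W5 <- W6 -> W1) has no collider blocking it and no conditioned non-collider, so it is open.
Try {W6}:
  P1: blocked at fork node W6 ∈ conditioning set.
  P2: blocked at fork node W6 ∈ conditioning set.
{W6} contains no descendant of W5 and blocks every backdoor path.
No other singleton works — e.g. {W4} leaves P1 open — so {W6} is the unique smallest valid adjustment set.

{W6}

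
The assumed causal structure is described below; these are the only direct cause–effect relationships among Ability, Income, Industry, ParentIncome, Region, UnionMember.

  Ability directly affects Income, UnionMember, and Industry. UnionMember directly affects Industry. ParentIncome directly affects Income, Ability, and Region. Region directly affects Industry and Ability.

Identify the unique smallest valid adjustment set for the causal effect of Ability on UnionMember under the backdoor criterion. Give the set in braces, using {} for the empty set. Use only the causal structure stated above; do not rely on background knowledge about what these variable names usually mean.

{}

Variables eligible for adjustment (non-descendants of Ability, excluding Ability and UnionMember): {ParentIncome, Region}.
Backdoor paths from Ability to UnionMember:
  P1: Ability <- ParentIncome -> Region -> Industry <- UnionMember
  P2: Ability <- Region -> Industry <- UnionMember
Each backdoor path contains an unconditioned collider, so every path is already blocked with the empty conditioning set:
  P1: blocked at collider Industry (neither it nor any descendant is in the conditioning set).
  P2: blocked at collider Industry (neither it nor any descendant is in the conditioning set).
The empty set is therefore the unique smallest valid set.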